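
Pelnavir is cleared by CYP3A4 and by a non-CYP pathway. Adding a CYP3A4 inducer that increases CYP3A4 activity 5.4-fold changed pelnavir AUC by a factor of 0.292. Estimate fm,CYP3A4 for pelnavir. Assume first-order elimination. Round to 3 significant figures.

Let fm be the CYP3A4 fraction. New clearance relative to baseline = fm × 5.4 + (1 − fm).
AUC ratio = 1 / (new CL fraction), so new CL fraction = 1 / 0.292 = 3.425.
fm × 5.4 + 1 − fm = 3.425  ⇒  fm × (5.4 − 1) = 2.425  ⇒  fm = 0.551.

0.551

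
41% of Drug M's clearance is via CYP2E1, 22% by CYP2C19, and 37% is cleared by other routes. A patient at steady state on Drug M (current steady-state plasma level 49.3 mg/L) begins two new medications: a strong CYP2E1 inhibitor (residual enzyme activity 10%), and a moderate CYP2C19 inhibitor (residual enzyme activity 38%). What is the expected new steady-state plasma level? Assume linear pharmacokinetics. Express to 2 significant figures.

CYP2E1: 0.41 × 0.1 = 0.041
CYP2C19: 0.22 × 0.38 = 0.0836
Other: 0.37 (unchanged)
Relative clearance = 0.041 + 0.0836 + 0.37 = 0.4946.
New steady-state plasma level = 49.3 / 0.4946 = 1.0 × 10² mg/L (concentration scales inversely with clearance).

1.0 × 10² mg/L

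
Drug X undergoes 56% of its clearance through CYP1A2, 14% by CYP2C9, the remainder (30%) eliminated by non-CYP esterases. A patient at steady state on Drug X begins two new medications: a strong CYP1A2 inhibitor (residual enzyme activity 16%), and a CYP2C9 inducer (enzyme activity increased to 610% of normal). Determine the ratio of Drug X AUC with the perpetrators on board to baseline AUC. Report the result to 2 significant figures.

CYP1A2: 0.56 × 0.16 = 0.0896
CYP2C9: 0.14 × 6.1 = 0.854
Other: 0.3 (unchanged)
CL_new/CL_old = 0.0896 + 0.854 + 0.3 = 1.2436.
Because AUC varies inversely with clearance, the combined effect is 1 / 1.2436 = 0.80.

0.80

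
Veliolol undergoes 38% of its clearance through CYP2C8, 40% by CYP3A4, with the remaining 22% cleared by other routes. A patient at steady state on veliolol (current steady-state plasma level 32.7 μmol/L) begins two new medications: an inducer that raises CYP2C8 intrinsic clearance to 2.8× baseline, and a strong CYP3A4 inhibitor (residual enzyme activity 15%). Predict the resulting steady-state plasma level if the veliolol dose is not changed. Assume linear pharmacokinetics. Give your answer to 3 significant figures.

The CYP2C8 pathway (38% of clearance) increases to 2.8× activity: 0.38 × 2.8 = 1.064.
The CYP3A4 pathway (40% of clearance) drops to 0.15× activity: 0.4 × 0.15 = 0.06.
Non-CYP routes (22%) are unchanged.
New clearance relative to baseline: 1.064 + 0.06 + 0.22 = 1.344.
New steady-state plasma level = 32.7 / 1.344 = 24.3 μmol/L (concentration scales inversely with clearance).

24.3 μmol/L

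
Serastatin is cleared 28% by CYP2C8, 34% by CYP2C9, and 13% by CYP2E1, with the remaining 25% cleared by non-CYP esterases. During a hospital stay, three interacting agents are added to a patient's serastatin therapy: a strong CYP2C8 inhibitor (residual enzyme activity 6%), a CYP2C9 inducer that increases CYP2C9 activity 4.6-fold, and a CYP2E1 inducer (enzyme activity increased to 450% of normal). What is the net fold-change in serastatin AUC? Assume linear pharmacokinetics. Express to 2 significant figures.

The CYP2C8 pathway (28% of clearance) is reduced to 0.06× activity: 0.28 × 0.06 = 0.0168.
The CYP2C9 pathway (34% of clearance) is boosted to 4.6× activity: 0.34 × 4.6 = 1.564.
The CYP2E1 pathway (13% of clearance) is boosted to 4.5× activity: 0.13 × 4.5 = 0.585.
Non-CYP routes (25%) are unchanged.
CL_new/CL_old = 0.0168 + 1.564 + 0.585 + 0.25 = 2.4158.
Because AUC varies inversely with clearance, the combined effect is 1 / 2.4158 = 0.41.

0.41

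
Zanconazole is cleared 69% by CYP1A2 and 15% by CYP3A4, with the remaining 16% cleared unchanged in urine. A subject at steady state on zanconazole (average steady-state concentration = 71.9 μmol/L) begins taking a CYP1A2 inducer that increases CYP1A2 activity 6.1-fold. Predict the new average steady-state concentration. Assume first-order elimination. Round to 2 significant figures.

The CYP1A2 pathway (69% of clearance) rises to 6.1× activity: 0.69 × 6.1 = 4.209.
CYP3A4 (15%) and the residual 16% are unaffected.
Relative clearance = 4.209 + 0.15 + 0.16 = 4.519.
With dosing unchanged, average steady-state concentration scales as 1/CL: 71.9 / 4.519 = 16 μmol/L.

16 μmol/L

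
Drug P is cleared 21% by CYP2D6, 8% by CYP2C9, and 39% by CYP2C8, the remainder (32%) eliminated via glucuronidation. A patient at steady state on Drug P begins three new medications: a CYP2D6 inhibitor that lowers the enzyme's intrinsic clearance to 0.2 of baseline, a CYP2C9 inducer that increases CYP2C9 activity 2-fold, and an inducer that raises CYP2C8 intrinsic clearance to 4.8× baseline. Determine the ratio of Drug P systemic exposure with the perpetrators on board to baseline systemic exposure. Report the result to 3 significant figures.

CYP2D6: 0.21 × 0.2 = 0.042
CYP2C9: 0.08 × 2 = 0.16
CYP2C8: 0.39 × 4.8 = 1.872
Other: 0.32 (unchanged)
Relative clearance = 0.042 + 0.16 + 1.872 + 0.32 = 2.394.
Systemic exposure ∝ 1/CL: fold-change = 1 / 2.394 = 0.418.

0.418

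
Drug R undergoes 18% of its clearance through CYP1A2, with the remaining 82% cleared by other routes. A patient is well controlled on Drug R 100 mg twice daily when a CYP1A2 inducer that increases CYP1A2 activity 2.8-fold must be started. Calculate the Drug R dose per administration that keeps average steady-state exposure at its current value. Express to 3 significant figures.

CYP1A2: 0.18 × 2.8 = 0.504
Other: 0.82 (unchanged)
CL_new/CL_old = 0.504 + 0.82 = 1.324.
To maintain the same steady-state level, dose must scale with clearance: new dose = 100 × 1.324 = 132 mg.

132 mg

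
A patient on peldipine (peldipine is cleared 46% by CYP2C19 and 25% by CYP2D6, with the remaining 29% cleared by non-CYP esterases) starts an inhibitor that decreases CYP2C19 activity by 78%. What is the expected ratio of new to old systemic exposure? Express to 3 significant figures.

1.56

The CYP2C19 pathway (46% of clearance) is reduced to 0.22× activity: 0.46 × 0.22 = 0.1012.
CYP2D6 (25%) and the residual 29% are unaffected.
CL_new/CL_old = 0.1012 + 0.25 + 0.29 = 0.6412.
Since systemic exposure ∝ 1/CL, the ratio is 1 / 0.6412 = 1.56.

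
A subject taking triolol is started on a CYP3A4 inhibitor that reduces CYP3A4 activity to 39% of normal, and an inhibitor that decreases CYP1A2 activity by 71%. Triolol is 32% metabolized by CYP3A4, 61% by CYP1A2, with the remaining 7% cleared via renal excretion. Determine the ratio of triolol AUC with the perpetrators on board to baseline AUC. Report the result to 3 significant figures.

CYP3A4: 0.32 × 0.39 = 0.1248
CYP1A2: 0.61 × 0.29 = 0.1769
Other: 0.07 (unchanged)
New clearance relative to baseline: 0.1248 + 0.1769 + 0.07 = 0.3717.
Because AUC varies inversely with clearance, the combined effect is 1 / 0.3717 = 2.69.

2.69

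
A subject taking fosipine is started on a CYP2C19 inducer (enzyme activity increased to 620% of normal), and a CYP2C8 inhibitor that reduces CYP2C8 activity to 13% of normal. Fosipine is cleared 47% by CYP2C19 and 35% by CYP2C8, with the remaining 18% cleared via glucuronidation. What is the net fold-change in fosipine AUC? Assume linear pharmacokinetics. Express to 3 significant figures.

0.319

The CYP2C19 pathway (47% of clearance) rises to 6.2× activity: 0.47 × 6.2 = 2.914.
The CYP2C8 pathway (35% of clearance) falls to 0.13× activity: 0.35 × 0.13 = 0.0455.
The remaining 18% of clearance is unaffected.
New clearance relative to baseline: 2.914 + 0.0455 + 0.18 = 3.1395.
AUC ∝ 1/CL: fold-change = 1 / 3.1395 = 0.319.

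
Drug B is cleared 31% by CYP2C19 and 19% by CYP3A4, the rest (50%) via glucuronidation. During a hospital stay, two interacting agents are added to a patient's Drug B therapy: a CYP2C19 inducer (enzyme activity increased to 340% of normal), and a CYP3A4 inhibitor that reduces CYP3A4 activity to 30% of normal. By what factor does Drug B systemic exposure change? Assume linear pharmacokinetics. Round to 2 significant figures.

0.62

The CYP2C19 pathway (31% of clearance) is boosted to 3.4× activity: 0.31 × 3.4 = 1.054.
The CYP3A4 pathway (19% of clearance) drops to 0.3× activity: 0.19 × 0.3 = 0.057.
The remaining 50% of clearance is unaffected.
Relative clearance = 1.054 + 0.057 + 0.5 = 1.611.
Systemic exposure ∝ 1/CL: fold-change = 1 / 1.611 = 0.62.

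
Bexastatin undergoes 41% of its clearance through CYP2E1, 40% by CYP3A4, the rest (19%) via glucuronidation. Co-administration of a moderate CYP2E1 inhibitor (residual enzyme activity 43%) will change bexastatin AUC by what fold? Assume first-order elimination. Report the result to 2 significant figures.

The CYP2E1 pathway (41% of clearance) is reduced to 0.43× activity: 0.41 × 0.43 = 0.1763.
CYP3A4 (40%) and the residual 19% are unaffected.
CL_new/CL_old = 0.1763 + 0.4 + 0.19 = 0.7663.
Since AUC ∝ 1/CL, the ratio is 1 / 0.7663 = 1.3.

1.3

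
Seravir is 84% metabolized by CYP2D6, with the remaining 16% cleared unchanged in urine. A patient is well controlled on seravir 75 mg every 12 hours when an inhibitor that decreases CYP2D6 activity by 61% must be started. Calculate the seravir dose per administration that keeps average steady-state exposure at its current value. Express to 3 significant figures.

36.6 mg

CYP2D6: 0.84 × 0.39 = 0.3276
Other: 0.16 (unchanged)
CL_new/CL_old = 0.3276 + 0.16 = 0.4876.
Exposure is unchanged when dose changes in proportion to clearance. New dose = 75 mg × 0.4876 = 36.6 mg.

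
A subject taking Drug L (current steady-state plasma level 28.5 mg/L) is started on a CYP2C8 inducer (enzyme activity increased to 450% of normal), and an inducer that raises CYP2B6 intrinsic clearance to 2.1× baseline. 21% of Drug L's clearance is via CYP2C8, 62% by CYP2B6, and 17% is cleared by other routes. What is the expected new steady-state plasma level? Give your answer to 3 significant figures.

The CYP2C8 pathway (21% of clearance) increases to 4.5× activity: 0.21 × 4.5 = 0.945.
The CYP2B6 pathway (62% of clearance) is boosted to 2.1× activity: 0.62 × 2.1 = 1.302.
The remaining 17% of clearance is unaffected.
CL_new/CL_old = 0.945 + 1.302 + 0.17 = 2.417.
New steady-state plasma level = 28.5 / 2.417 = 11.8 mg/L (concentration scales inversely with clearance).

11.8 mg/L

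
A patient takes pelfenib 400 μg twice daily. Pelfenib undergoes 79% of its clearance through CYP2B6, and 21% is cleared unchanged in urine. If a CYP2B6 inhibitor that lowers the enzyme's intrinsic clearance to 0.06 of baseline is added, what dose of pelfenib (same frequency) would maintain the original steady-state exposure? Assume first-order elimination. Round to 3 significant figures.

CYP2B6: 0.79 × 0.06 = 0.0474
Other: 0.21 (unchanged)
New clearance relative to baseline: 0.0474 + 0.21 = 0.2574.
Exposure is unchanged when dose changes in proportion to clearance. New dose = 400 μg × 0.2574 = 103 μg.

103 μg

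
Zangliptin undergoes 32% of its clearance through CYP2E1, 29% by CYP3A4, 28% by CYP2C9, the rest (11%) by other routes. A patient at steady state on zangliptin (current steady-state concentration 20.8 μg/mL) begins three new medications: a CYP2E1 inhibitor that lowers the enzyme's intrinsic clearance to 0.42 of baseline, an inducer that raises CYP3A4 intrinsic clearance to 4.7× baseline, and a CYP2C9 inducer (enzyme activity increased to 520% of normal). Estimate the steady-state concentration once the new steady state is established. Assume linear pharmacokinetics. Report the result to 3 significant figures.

The CYP2E1 pathway (32% of clearance) falls to 0.42× activity: 0.32 × 0.42 = 0.1344.
The CYP3A4 pathway (29% of clearance) rises to 4.7× activity: 0.29 × 4.7 = 1.363.
The CYP2C9 pathway (28% of clearance) is boosted to 5.2× activity: 0.28 × 5.2 = 1.456.
Non-CYP routes (11%) are unchanged.
Relative clearance = 0.1344 + 1.363 + 1.456 + 0.11 = 3.0634.
Dividing the baseline by the relative clearance: 20.8 / 3.0634 = 6.79 μg/mL.

6.79 μg/mL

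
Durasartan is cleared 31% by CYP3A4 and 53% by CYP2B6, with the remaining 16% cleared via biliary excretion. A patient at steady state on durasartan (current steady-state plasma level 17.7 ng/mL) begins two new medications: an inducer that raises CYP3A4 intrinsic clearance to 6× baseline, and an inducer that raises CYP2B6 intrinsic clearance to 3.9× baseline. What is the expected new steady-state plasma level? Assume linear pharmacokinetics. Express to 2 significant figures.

4.3 ng/mL

CYP3A4: 0.31 × 6 = 1.86
CYP2B6: 0.53 × 3.9 = 2.067
Other: 0.16 (unchanged)
Relative clearance = 1.86 + 2.067 + 0.16 = 4.087.
Steady-state plasma level ∝ 1/CL: new value = 17.7 / 4.087 = 4.3 ng/mL.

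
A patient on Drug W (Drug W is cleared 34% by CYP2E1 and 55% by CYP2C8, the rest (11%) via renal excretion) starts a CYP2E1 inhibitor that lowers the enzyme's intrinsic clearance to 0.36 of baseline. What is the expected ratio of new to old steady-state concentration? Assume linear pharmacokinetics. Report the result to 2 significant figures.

The CYP2E1 pathway (34% of clearance) falls to 0.36× activity: 0.34 × 0.36 = 0.1224.
CYP2C8 (55%) and the residual 11% are unaffected.
CL_new/CL_old = 0.1224 + 0.55 + 0.11 = 0.7824.
Since steady-state concentration ∝ 1/CL, the ratio is 1 / 0.7824 = 1.3.

1.3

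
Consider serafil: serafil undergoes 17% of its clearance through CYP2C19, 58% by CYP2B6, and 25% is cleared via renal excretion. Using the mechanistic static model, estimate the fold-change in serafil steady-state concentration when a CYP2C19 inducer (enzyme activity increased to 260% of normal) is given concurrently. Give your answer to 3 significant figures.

0.786

The CYP2C19 pathway (17% of clearance) increases to 2.6× activity: 0.17 × 2.6 = 0.442.
CYP2B6 (58%) and the residual 25% are unaffected.
New clearance relative to baseline: 0.442 + 0.58 + 0.25 = 1.272.
Since steady-state concentration ∝ 1/CL, the ratio is 1 / 1.272 = 0.786.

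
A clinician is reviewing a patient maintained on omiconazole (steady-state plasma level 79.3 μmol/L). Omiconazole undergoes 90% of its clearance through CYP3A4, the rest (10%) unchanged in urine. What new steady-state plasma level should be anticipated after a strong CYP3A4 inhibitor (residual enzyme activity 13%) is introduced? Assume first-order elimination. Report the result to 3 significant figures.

365 μmol/L

CYP3A4: 0.9 × 0.13 = 0.117
Other: 0.1 (unchanged)
New clearance relative to baseline: 0.117 + 0.1 = 0.217.
With dosing unchanged, steady-state plasma level scales as 1/CL: 79.3 / 0.217 = 365 μmol/L.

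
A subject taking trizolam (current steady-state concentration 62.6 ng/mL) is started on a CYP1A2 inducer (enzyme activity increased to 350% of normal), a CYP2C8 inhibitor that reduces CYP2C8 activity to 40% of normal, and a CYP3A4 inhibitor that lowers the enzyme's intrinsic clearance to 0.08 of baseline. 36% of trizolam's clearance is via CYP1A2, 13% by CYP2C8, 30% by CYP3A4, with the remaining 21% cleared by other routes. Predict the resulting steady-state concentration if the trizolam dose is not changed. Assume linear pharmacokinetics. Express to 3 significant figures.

40.5 ng/mL

The CYP1A2 pathway (36% of clearance) is boosted to 3.5× activity: 0.36 × 3.5 = 1.26.
The CYP2C8 pathway (13% of clearance) is reduced to 0.4× activity: 0.13 × 0.4 = 0.052.
The CYP3A4 pathway (30% of clearance) drops to 0.08× activity: 0.3 × 0.08 = 0.024.
The remaining 21% of clearance is unaffected.
New clearance relative to baseline: 1.26 + 0.052 + 0.024 + 0.21 = 1.546.
New steady-state concentration = 62.6 / 1.546 = 40.5 ng/mL (concentration scales inversely with clearance).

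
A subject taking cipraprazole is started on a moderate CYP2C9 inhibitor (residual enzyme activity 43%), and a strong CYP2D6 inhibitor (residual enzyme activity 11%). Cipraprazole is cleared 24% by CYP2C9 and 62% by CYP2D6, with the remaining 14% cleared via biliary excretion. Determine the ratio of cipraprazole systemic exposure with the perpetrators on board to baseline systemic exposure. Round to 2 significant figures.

The CYP2C9 pathway (24% of clearance) falls to 0.43× activity: 0.24 × 0.43 = 0.1032.
The CYP2D6 pathway (62% of clearance) drops to 0.11× activity: 0.62 × 0.11 = 0.0682.
Non-CYP routes (14%) are unchanged.
Relative clearance = 0.1032 + 0.0682 + 0.14 = 0.3114.
Because systemic exposure varies inversely with clearance, the combined effect is 1 / 0.3114 = 3.2.

3.2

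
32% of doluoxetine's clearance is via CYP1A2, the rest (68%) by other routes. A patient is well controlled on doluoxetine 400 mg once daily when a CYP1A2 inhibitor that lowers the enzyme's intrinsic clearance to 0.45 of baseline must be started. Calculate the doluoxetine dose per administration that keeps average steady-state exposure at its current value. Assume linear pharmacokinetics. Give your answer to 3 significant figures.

330 mg

The CYP1A2 pathway (32% of clearance) is reduced to 0.45× activity: 0.32 × 0.45 = 0.144.
The remaining 68% of clearance is unaffected.
Relative clearance = 0.144 + 0.68 = 0.824.
Exposure is unchanged when dose changes in proportion to clearance. New dose = 400 mg × 0.824 = 330 mg.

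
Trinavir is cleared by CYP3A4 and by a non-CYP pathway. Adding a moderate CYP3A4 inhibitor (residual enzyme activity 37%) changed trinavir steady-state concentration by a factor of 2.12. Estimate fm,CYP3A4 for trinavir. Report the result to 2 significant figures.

CL'/CL = 1 / 2.12 = 0.4717
0.37·fm + (1 − fm) = 0.4717
fm = (0.4717 − 1) / (0.37 − 1) = 0.84

0.84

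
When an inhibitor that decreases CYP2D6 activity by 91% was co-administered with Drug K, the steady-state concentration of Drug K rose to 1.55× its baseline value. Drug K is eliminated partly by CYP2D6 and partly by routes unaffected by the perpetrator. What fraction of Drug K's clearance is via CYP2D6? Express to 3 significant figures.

Write x for the fraction cleared via CYP2D6. The observed steady-state concentration change means clearance fell to 1/1.55 = 0.6452 of baseline.
Only the CYP2D6 route changed, so 0.6452 = x·0.09 + (1 − x), giving x = 0.390.

0.390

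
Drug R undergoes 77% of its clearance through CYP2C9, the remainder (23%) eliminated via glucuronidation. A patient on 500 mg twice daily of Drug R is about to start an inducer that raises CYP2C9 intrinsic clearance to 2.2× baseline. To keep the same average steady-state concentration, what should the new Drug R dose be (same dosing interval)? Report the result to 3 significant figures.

962 mg

CYP2C9: 0.77 × 2.2 = 1.694
Other: 0.23 (unchanged)
Relative clearance = 1.694 + 0.23 = 1.924.
To maintain the same steady-state level, dose must scale with clearance: new dose = 500 × 1.924 = 962 mg.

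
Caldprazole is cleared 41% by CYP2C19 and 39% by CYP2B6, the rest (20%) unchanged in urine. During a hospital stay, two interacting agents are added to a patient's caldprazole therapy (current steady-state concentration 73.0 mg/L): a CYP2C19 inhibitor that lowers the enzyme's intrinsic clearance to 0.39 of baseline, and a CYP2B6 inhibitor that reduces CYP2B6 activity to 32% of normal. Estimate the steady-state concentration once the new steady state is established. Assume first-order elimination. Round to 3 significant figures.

151 mg/L

The CYP2C19 pathway (41% of clearance) falls to 0.39× activity: 0.41 × 0.39 = 0.1599.
The CYP2B6 pathway (39% of clearance) is reduced to 0.32× activity: 0.39 × 0.32 = 0.1248.
The remaining 20% of clearance is unaffected.
New clearance relative to baseline: 0.1599 + 0.1248 + 0.2 = 0.4847.
Dividing the baseline by the relative clearance: 73.0 / 0.4847 = 151 mg/L.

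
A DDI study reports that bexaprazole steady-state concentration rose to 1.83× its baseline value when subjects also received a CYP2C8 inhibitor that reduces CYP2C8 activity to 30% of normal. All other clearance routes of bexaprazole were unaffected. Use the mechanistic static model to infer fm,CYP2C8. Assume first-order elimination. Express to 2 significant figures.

Let fm be the CYP2C8 fraction. New clearance relative to baseline = fm × 0.3 + (1 − fm).
Steady-state concentration ratio = 1 / (new CL fraction), so new CL fraction = 1 / 1.83 = 0.5464.
fm × 0.3 + 1 − fm = 0.5464  ⇒  fm × (0.3 − 1) = −0.4536  ⇒  fm = 0.65.

0.65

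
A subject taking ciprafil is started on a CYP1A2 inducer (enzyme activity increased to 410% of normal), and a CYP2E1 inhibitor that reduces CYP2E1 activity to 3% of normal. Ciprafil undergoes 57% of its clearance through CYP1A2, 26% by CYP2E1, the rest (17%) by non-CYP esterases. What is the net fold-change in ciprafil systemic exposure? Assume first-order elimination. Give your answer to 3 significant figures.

The CYP1A2 pathway (57% of clearance) increases to 4.1× activity: 0.57 × 4.1 = 2.337.
The CYP2E1 pathway (26% of clearance) falls to 0.03× activity: 0.26 × 0.03 = 0.0078.
Non-CYP routes (17%) are unchanged.
CL_new/CL_old = 2.337 + 0.0078 + 0.17 = 2.5148.
Net systemic exposure ratio = 1 / 2.5148 = 0.398.

0.398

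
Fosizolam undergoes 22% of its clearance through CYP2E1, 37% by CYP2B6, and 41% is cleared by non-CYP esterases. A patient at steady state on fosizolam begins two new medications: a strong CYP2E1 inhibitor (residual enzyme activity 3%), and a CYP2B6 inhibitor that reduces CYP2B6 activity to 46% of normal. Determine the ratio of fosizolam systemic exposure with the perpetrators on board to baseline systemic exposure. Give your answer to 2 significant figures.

CYP2E1: 0.22 × 0.03 = 0.0066
CYP2B6: 0.37 × 0.46 = 0.1702
Other: 0.41 (unchanged)
CL_new/CL_old = 0.0066 + 0.1702 + 0.41 = 0.5868.
Because systemic exposure varies inversely with clearance, the combined effect is 1 / 0.5868 = 1.7.

1.7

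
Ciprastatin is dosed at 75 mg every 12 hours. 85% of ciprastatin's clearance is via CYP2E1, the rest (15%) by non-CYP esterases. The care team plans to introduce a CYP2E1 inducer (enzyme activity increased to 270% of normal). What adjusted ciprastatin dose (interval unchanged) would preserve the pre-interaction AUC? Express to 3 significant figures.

183 mg

The CYP2E1 pathway (85% of clearance) rises to 2.7× activity: 0.85 × 2.7 = 2.295.
The remaining 15% of clearance is unaffected.
CL_new/CL_old = 2.295 + 0.15 = 2.445.
Exposure is unchanged when dose changes in proportion to clearance. New dose = 75 mg × 2.445 = 183 mg.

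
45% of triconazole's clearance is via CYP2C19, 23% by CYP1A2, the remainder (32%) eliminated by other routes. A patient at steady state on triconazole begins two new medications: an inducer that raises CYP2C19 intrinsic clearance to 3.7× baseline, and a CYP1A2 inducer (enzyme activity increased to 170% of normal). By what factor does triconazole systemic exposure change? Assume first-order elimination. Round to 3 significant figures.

The CYP2C19 pathway (45% of clearance) is boosted to 3.7× activity: 0.45 × 3.7 = 1.665.
The CYP1A2 pathway (23% of clearance) is boosted to 1.7× activity: 0.23 × 1.7 = 0.391.
Non-CYP routes (32%) are unchanged.
New clearance relative to baseline: 1.665 + 0.391 + 0.32 = 2.376.
Net systemic exposure ratio = 1 / 2.376 = 0.421.

0.421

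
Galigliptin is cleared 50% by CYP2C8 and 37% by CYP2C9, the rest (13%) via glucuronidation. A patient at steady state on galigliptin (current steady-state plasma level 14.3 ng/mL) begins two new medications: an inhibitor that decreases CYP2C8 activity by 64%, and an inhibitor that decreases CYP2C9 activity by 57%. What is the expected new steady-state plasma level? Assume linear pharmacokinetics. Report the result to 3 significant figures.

30.5 ng/mL

The CYP2C8 pathway (50% of clearance) falls to 0.36× activity: 0.5 × 0.36 = 0.18.
The CYP2C9 pathway (37% of clearance) is reduced to 0.43× activity: 0.37 × 0.43 = 0.1591.
Non-CYP routes (13%) are unchanged.
Relative clearance = 0.18 + 0.1591 + 0.13 = 0.4691.
Dividing the baseline by the relative clearance: 14.3 / 0.4691 = 30.5 ng/mL.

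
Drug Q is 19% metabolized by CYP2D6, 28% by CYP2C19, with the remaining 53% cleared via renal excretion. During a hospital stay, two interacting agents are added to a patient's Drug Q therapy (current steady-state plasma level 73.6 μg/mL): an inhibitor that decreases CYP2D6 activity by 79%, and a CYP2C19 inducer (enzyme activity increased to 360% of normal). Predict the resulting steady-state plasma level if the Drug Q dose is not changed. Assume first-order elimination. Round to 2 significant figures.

CYP2D6: 0.19 × 0.21 = 0.0399
CYP2C19: 0.28 × 3.6 = 1.008
Other: 0.53 (unchanged)
New clearance relative to baseline: 0.0399 + 1.008 + 0.53 = 1.5779.
Steady-state plasma level ∝ 1/CL: new value = 73.6 / 1.5779 = 47 μg/mL.

47 μg/mL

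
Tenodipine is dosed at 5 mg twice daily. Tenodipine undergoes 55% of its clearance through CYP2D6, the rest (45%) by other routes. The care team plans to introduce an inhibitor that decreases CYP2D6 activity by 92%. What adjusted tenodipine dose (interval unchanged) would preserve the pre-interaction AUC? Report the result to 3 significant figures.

The CYP2D6 pathway (55% of clearance) falls to 0.08× activity: 0.55 × 0.08 = 0.044.
Non-CYP routes (45%) are unchanged.
New clearance relative to baseline: 0.044 + 0.45 = 0.494.
Exposure is unchanged when dose changes in proportion to clearance. New dose = 5 mg × 0.494 = 2.47 mg.

2.47 mg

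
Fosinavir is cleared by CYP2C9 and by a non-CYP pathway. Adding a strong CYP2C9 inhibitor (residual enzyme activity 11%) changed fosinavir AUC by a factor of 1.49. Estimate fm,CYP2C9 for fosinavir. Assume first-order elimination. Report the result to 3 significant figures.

Call the CYP2C9 fraction fm. After the interaction, CL_new/CL_old = fm × 0.11 + (1 − fm).
AUC ratio = 1 / (new CL fraction), so new CL fraction = 1 / 1.49 = 0.6711.
fm × 0.11 + 1 − fm = 0.6711  ⇒  fm × (0.11 − 1) = −0.3289  ⇒  fm = 0.370.

0.370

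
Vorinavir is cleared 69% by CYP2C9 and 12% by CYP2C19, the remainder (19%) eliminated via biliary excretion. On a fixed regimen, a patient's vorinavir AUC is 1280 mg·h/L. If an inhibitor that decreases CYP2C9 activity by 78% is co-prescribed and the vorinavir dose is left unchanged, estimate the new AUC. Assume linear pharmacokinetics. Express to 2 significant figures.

2.8 × 10³ mg·h/L

The CYP2C9 pathway (69% of clearance) falls to 0.22× activity: 0.69 × 0.22 = 0.1518.
CYP2C19 (12%) and the residual 19% are unaffected.
New clearance relative to baseline: 0.1518 + 0.12 + 0.19 = 0.4618.
With dosing unchanged, AUC scales as 1/CL: 1280 / 0.4618 = 2.8 × 10³ mg·h/L.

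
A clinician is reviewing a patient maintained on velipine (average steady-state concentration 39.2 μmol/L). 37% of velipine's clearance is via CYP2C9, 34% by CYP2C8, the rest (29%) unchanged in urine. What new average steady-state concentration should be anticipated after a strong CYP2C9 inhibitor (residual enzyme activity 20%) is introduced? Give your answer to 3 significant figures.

CYP2C9: 0.37 × 0.2 = 0.074
CYP2C8: 0.34 (unchanged)
Other: 0.29 (unchanged)
CL_new/CL_old = 0.074 + 0.34 + 0.29 = 0.704.
Average steady-state concentration ∝ 1/CL, so new value = 39.2 / 0.704 = 55.7 μmol/L.

55.7 μmol/L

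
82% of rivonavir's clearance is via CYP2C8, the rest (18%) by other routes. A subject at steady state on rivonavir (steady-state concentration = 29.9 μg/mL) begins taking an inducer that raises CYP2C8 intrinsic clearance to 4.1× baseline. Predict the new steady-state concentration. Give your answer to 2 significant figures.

8.4 μg/mL

The CYP2C8 pathway (82% of clearance) increases to 4.1× activity: 0.82 × 4.1 = 3.362.
Non-CYP routes (18%) are unchanged.
CL_new/CL_old = 3.362 + 0.18 = 3.542.
With dosing unchanged, steady-state concentration scales as 1/CL: 29.9 / 3.542 = 8.4 μg/mL.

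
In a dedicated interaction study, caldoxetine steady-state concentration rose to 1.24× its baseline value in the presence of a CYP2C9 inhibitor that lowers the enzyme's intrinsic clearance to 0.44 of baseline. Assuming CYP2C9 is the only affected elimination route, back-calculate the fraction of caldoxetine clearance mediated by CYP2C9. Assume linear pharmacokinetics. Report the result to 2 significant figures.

CL'/CL = 1 / 1.24 = 0.8065
0.44·fm + (1 − fm) = 0.8065
fm = (0.8065 − 1) / (0.44 − 1) = 0.35

0.35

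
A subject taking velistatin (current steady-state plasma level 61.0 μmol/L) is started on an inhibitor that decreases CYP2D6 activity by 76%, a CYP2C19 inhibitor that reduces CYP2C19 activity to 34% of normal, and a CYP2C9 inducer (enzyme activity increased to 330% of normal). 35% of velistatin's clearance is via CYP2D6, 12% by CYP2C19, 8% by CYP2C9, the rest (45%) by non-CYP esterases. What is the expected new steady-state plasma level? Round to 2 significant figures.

The CYP2D6 pathway (35% of clearance) drops to 0.24× activity: 0.35 × 0.24 = 0.084.
The CYP2C19 pathway (12% of clearance) falls to 0.34× activity: 0.12 × 0.34 = 0.0408.
The CYP2C9 pathway (8% of clearance) rises to 3.3× activity: 0.08 × 3.3 = 0.264.
Non-CYP routes (45%) are unchanged.
New clearance relative to baseline: 0.084 + 0.0408 + 0.264 + 0.45 = 0.8388.
New steady-state plasma level = 61.0 / 0.8388 = 73 μmol/L (concentration scales inversely with clearance).

73 μmol/L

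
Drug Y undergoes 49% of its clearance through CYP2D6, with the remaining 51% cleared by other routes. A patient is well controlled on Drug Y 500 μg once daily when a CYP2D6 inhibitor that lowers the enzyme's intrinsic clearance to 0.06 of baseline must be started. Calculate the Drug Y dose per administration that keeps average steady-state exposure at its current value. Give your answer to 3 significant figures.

CYP2D6: 0.49 × 0.06 = 0.0294
Other: 0.51 (unchanged)
Relative clearance = 0.0294 + 0.51 = 0.5394.
Exposure is unchanged when dose changes in proportion to clearance. New dose = 500 μg × 0.5394 = 270 μg.

270 μg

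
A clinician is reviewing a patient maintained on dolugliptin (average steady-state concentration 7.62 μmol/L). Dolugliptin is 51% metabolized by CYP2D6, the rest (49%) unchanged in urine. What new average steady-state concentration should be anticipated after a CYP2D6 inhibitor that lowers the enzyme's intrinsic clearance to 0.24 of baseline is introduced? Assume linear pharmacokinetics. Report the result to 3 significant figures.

The CYP2D6 pathway (51% of clearance) falls to 0.24× activity: 0.51 × 0.24 = 0.1224.
The remaining 49% of clearance is unaffected.
New clearance relative to baseline: 0.1224 + 0.49 = 0.6124.
With dosing unchanged, average steady-state concentration scales as 1/CL: 7.62 / 0.6124 = 12.4 μmol/L.

12.4 μmol/L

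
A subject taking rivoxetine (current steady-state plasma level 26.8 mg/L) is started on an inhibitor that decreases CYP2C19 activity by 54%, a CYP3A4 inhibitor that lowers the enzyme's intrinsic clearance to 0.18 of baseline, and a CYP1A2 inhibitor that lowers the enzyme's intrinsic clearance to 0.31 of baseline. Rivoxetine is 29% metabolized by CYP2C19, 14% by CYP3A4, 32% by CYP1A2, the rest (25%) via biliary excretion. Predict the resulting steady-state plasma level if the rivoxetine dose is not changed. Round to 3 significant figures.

52.8 mg/L

CYP2C19: 0.29 × 0.46 = 0.1334
CYP3A4: 0.14 × 0.18 = 0.0252
CYP1A2: 0.32 × 0.31 = 0.0992
Other: 0.25 (unchanged)
New clearance relative to baseline: 0.1334 + 0.0252 + 0.0992 + 0.25 = 0.5078.
Steady-state plasma level ∝ 1/CL: new value = 26.8 / 0.5078 = 52.8 mg/L.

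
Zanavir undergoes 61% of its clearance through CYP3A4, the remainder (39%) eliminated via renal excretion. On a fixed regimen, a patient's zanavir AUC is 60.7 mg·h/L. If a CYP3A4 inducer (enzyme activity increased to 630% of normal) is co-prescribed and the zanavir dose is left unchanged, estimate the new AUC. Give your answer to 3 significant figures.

14.3 mg·h/L

CYP3A4: 0.61 × 6.3 = 3.843
Other: 0.39 (unchanged)
New clearance relative to baseline: 3.843 + 0.39 = 4.233.
New AUC = baseline ÷ relative clearance = 60.7 / 4.233 = 14.3 mg·h/L.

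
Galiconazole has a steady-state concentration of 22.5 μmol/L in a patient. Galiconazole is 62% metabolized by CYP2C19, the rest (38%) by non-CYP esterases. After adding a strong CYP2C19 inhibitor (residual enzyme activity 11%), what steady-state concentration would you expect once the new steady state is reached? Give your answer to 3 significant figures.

50.2 μmol/L

CYP2C19: 0.62 × 0.11 = 0.0682
Other: 0.38 (unchanged)
New clearance relative to baseline: 0.0682 + 0.38 = 0.4482.
New steady-state concentration = baseline ÷ relative clearance = 22.5 / 0.4482 = 50.2 μmol/L.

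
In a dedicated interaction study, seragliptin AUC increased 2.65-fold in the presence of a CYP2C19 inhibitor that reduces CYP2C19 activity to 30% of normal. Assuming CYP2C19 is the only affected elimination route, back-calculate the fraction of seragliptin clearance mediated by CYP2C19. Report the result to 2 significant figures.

0.89

Write x for the fraction cleared via CYP2C19. The observed AUC change means clearance fell to 1/2.65 = 0.3774 of baseline.
Only the CYP2C19 route changed, so 0.3774 = x·0.3 + (1 − x), giving x = 0.89.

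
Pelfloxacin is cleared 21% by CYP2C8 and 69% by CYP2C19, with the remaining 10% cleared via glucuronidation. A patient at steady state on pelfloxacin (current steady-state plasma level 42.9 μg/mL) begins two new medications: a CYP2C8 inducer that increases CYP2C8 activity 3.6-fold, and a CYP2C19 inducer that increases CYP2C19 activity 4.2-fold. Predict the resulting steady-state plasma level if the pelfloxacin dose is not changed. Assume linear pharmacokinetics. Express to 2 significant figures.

The CYP2C8 pathway (21% of clearance) increases to 3.6× activity: 0.21 × 3.6 = 0.756.
The CYP2C19 pathway (69% of clearance) increases to 4.2× activity: 0.69 × 4.2 = 2.898.
Non-CYP routes (10%) are unchanged.
Relative clearance = 0.756 + 2.898 + 0.1 = 3.754.
Steady-state plasma level ∝ 1/CL: new value = 42.9 / 3.754 = 11 μg/mL.

11 μg/mL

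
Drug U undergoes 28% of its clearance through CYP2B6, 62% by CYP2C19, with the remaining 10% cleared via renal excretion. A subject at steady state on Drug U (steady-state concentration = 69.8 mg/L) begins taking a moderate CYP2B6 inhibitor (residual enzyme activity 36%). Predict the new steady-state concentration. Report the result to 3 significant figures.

85.0 mg/L

CYP2B6: 0.28 × 0.36 = 0.1008
CYP2C19: 0.62 (unchanged)
Other: 0.1 (unchanged)
New clearance relative to baseline: 0.1008 + 0.62 + 0.1 = 0.8208.
Steady-state concentration ∝ 1/CL, so new value = 69.8 / 0.8208 = 85.0 mg/L.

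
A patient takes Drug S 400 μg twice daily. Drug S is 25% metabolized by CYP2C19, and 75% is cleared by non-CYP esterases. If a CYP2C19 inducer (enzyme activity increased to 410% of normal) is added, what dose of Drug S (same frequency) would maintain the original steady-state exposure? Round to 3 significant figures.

710 μg

CYP2C19: 0.25 × 4.1 = 1.025
Other: 0.75 (unchanged)
New clearance relative to baseline: 1.025 + 0.75 = 1.775.
To maintain the same steady-state level, dose must scale with clearance: new dose = 400 × 1.775 = 710 μg.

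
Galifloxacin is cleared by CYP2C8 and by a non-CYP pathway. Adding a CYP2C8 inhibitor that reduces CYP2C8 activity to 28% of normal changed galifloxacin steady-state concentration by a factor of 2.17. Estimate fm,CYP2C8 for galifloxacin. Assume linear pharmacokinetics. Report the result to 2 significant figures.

0.75

Let fm be the CYP2C8 fraction. New clearance relative to baseline = fm × 0.28 + (1 − fm).
Steady-state concentration ratio = 1 / (new CL fraction), so new CL fraction = 1 / 2.17 = 0.4608.
fm × 0.28 + 1 − fm = 0.4608  ⇒  fm × (0.28 − 1) = −0.5392  ⇒  fm = 0.75.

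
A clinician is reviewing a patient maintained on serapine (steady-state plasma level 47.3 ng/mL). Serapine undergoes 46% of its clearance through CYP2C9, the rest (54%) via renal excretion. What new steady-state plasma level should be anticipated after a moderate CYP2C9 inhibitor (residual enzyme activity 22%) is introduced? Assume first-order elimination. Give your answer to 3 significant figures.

The CYP2C9 pathway (46% of clearance) is reduced to 0.22× activity: 0.46 × 0.22 = 0.1012.
The remaining 54% of clearance is unaffected.
Relative clearance = 0.1012 + 0.54 = 0.6412.
Steady-state plasma level ∝ 1/CL, so new value = 47.3 / 0.6412 = 73.8 ng/mL.

73.8 ng/mL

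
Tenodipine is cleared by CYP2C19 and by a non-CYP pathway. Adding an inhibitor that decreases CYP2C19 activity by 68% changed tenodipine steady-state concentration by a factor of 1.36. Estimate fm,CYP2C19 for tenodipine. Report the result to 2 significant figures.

0.39

Let x = fm,CYP2C19. Because steady-state concentration ∝ 1/CL, relative clearance fell to 1/1.36 = 0.7353.
Only the CYP2C19 route changed, so 0.7353 = x·0.32 + (1 − x), giving x = 0.39.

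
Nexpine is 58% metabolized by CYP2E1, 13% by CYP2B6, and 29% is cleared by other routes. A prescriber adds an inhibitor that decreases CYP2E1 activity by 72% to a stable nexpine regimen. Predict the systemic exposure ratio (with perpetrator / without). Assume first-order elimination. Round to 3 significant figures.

CYP2E1: 0.58 × 0.28 = 0.1624
CYP2B6: 0.13 (unchanged)
Other: 0.29 (unchanged)
Relative clearance = 0.1624 + 0.13 + 0.29 = 0.5824.
Since systemic exposure ∝ 1/CL, the ratio is 1 / 0.5824 = 1.72.

1.72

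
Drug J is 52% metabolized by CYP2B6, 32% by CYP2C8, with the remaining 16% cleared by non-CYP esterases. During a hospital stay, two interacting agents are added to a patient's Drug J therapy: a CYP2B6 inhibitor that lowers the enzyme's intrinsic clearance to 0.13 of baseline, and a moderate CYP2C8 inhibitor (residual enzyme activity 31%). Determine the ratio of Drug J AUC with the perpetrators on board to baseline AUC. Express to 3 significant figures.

3.06

The CYP2B6 pathway (52% of clearance) is reduced to 0.13× activity: 0.52 × 0.13 = 0.0676.
The CYP2C8 pathway (32% of clearance) drops to 0.31× activity: 0.32 × 0.31 = 0.0992.
Non-CYP routes (16%) are unchanged.
Relative clearance = 0.0676 + 0.0992 + 0.16 = 0.3268.
AUC ∝ 1/CL: fold-change = 1 / 0.3268 = 3.06.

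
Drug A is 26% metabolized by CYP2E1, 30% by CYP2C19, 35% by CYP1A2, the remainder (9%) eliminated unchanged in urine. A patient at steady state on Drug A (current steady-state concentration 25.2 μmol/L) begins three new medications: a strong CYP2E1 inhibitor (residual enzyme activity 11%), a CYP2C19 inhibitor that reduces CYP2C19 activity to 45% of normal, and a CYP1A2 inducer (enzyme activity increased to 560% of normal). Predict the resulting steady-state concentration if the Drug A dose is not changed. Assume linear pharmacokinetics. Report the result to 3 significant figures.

The CYP2E1 pathway (26% of clearance) falls to 0.11× activity: 0.26 × 0.11 = 0.0286.
The CYP2C19 pathway (30% of clearance) drops to 0.45× activity: 0.3 × 0.45 = 0.135.
The CYP1A2 pathway (35% of clearance) increases to 5.6× activity: 0.35 × 5.6 = 1.96.
The remaining 9% of clearance is unaffected.
Relative clearance = 0.0286 + 0.135 + 1.96 + 0.09 = 2.2136.
New steady-state concentration = 25.2 / 2.2136 = 11.4 μmol/L (concentration scales inversely with clearance).

11.4 μmol/L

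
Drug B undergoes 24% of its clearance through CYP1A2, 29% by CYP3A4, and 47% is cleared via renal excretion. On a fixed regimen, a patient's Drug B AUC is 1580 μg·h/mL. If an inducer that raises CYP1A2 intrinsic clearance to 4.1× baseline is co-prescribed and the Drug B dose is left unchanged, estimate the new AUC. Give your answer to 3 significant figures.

906 μg·h/mL

The CYP1A2 pathway (24% of clearance) rises to 4.1× activity: 0.24 × 4.1 = 0.984.
CYP3A4 (29%) and the residual 47% are unaffected.
CL_new/CL_old = 0.984 + 0.29 + 0.47 = 1.744.
With dosing unchanged, AUC scales as 1/CL: 1580 / 1.744 = 906 μg·h/mL.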